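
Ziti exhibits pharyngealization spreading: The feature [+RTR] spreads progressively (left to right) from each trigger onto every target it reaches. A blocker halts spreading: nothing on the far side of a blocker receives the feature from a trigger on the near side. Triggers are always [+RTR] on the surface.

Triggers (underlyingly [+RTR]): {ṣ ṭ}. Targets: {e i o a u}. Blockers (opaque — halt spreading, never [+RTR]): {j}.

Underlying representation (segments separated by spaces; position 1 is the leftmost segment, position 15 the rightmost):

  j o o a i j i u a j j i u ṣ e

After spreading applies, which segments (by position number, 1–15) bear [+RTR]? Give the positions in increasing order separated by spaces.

From /ṣ/ at 14 rightward: 15 /e/ → [+RTR]; word edge.
Targets with no active source: positions 2 3 4 5 7 8 9 12 13 stay [-emphatic].

14 15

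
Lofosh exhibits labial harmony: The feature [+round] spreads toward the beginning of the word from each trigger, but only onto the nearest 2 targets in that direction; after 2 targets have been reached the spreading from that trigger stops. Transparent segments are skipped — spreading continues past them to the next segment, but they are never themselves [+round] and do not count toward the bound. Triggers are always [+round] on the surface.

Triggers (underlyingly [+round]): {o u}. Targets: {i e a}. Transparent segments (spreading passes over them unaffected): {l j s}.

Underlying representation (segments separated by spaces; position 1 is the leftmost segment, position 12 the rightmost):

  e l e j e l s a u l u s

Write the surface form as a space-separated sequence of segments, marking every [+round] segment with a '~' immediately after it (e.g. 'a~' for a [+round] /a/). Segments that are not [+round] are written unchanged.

e l e j e~ l s a~ u~ l u~ s

From /u/ at 9 leftward: 8 /a/ → [+round]; 7 /s/ transparent; 6 /l/ transparent; 5 /e/ → [+round]; bound reached.
From /u/ at 11 leftward: 10 /l/ transparent; 9 /u/ is itself a trigger — this domain ends here.
Targets with no active source: positions 1 3 stay [-round].
[+round] positions on the surface: 5 8 9 11.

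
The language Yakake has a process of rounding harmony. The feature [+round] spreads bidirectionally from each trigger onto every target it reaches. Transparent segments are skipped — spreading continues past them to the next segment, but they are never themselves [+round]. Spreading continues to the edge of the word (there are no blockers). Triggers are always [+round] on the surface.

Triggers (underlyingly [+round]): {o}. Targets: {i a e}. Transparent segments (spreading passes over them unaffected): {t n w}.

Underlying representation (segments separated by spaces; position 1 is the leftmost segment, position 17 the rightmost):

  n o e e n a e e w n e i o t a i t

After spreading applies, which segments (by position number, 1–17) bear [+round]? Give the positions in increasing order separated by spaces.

From /o/ at 2 rightward: 3 /e/ → [+round]; 4 /e/ → [+round]; 5 /n/ transparent; 6 /a/ → [+round]; 7 /e/ → [+round]; 8 /e/ → [+round]; 9 /w/ transparent; 10 /n/ transparent; 11 /e/ → [+round]; 12 /i/ → [+round]; 13 /o/ is itself a trigger — this domain ends here.
From /o/ at 2 leftward: 1 /n/ transparent; word edge.
From /o/ at 13 rightward: 14 /t/ transparent; 15 /a/ → [+round]; 16 /i/ → [+round]; 17 /t/ transparent; word edge.
From /o/ at 13 leftward: 12 /i/ → [+round]; 11 /e/ → [+round]; 10 /n/ transparent; 9 /w/ transparent; 8 /e/ → [+round]; 7 /e/ → [+round]; 6 /a/ → [+round]; 5 /n/ transparent; 4 /e/ → [+round]; 3 /e/ → [+round]; 2 /o/ is itself a trigger — this domain ends here.

2 3 4 6 7 8 11 12 13 15 16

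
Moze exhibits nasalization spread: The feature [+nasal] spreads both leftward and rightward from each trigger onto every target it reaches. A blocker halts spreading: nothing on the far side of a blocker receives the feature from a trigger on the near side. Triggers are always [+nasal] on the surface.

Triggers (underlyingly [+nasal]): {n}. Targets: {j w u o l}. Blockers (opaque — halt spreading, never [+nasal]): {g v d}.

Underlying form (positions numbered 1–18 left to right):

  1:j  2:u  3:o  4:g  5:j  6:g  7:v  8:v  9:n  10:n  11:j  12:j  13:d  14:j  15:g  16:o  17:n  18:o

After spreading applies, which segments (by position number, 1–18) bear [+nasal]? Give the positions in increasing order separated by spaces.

9 10 11 12 16 17 18

From /n/ at 9 rightward: 10 /n/ is itself a trigger — this domain ends here.
From /n/ at 9 leftward: 8 /v/ blocks.
From /n/ at 10 rightward: 11 /j/ → [+nasal]; 12 /j/ → [+nasal]; 13 /d/ blocks.
From /n/ at 10 leftward: 9 /n/ is itself a trigger — this domain ends here.
From /n/ at 17 rightward: 18 /o/ → [+nasal]; word edge.
From /n/ at 17 leftward: 16 /o/ → [+nasal]; 15 /g/ blocks.
Targets with no active source: positions 1 2 3 5 14 stay [-nasal].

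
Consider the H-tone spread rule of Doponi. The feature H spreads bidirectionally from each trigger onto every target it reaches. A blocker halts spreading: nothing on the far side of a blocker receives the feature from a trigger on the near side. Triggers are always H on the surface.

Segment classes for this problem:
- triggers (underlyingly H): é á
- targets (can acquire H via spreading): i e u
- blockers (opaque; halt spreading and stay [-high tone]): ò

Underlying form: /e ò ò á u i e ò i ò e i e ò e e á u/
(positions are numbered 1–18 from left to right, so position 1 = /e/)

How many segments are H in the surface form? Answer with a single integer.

8

From /á/ at 4 rightward: 5 /u/ → H; 6 /i/ → H; 7 /e/ → H; 8 /ò/ blocks.
From /á/ at 4 leftward: 3 /ò/ blocks.
From /á/ at 17 rightward: 18 /u/ → H; word edge.
From /á/ at 17 leftward: 16 /e/ → H; 15 /e/ → H; 14 /ò/ blocks.
Targets with no active source: positions 1 9 11 12 13 stay [-high tone].
H positions on the surface: 4 5 6 7 15 16 17 18.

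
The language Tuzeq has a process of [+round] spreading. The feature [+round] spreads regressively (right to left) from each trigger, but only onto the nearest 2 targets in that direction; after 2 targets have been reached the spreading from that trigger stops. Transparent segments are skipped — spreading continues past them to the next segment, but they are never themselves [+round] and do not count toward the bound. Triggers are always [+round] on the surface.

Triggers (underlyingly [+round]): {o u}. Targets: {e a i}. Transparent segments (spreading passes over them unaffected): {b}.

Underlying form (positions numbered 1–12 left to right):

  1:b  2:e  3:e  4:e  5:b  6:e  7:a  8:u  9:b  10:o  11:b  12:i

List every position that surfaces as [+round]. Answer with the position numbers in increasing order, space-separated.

6 7 8 10

From /u/ at 8 leftward: 7 /a/ → [+round]; 6 /e/ → [+round]; bound reached.
From /o/ at 10 leftward: 9 /b/ transparent; 8 /u/ is itself a trigger — this domain ends here.
Targets with no active source: positions 2 3 4 12 stay [-round].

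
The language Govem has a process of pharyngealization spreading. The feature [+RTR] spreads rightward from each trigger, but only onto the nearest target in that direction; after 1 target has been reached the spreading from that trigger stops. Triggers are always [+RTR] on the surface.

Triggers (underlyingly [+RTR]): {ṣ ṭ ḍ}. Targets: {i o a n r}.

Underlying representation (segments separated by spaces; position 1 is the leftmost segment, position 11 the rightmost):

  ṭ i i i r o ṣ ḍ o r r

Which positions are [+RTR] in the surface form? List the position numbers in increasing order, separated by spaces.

1 2 7 8 9

From /ṭ/ at 1 rightward: 2 /i/ → [+RTR]; bound reached.
From /ṣ/ at 7 rightward: 8 /ḍ/ is itself a trigger — this domain ends here.
From /ḍ/ at 8 rightward: 9 /o/ → [+RTR]; bound reached.
Targets with no active source: positions 3 4 5 6 10 11 stay [-emphatic].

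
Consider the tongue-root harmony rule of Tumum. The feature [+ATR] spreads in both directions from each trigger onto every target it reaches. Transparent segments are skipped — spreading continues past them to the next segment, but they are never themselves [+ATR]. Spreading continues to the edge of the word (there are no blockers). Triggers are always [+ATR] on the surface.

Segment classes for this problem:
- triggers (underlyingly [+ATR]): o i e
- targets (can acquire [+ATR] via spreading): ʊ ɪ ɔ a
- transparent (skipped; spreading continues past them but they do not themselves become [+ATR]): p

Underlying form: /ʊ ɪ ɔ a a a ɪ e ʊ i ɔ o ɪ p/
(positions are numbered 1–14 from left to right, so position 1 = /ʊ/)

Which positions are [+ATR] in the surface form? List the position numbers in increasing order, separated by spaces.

1 2 3 4 5 6 7 8 9 10 11 12 13

From /e/ at 8 rightward: 9 /ʊ/ → [+ATR]; 10 /i/ is itself a trigger — this domain ends here.
From /e/ at 8 leftward: 7 /ɪ/ → [+ATR]; 6 /a/ → [+ATR]; 5 /a/ → [+ATR]; 4 /a/ → [+ATR]; 3 /ɔ/ → [+ATR]; 2 /ɪ/ → [+ATR]; 1 /ʊ/ → [+ATR]; word edge.
From /i/ at 10 rightward: 11 /ɔ/ → [+ATR]; 12 /o/ is itself a trigger — this domain ends here.
From /i/ at 10 leftward: 9 /ʊ/ → [+ATR]; 8 /e/ is itself a trigger — this domain ends here.
From /o/ at 12 rightward: 13 /ɪ/ → [+ATR]; 14 /p/ transparent; word edge.
From /o/ at 12 leftward: 11 /ɔ/ → [+ATR]; 10 /i/ is itself a trigger — this domain ends here.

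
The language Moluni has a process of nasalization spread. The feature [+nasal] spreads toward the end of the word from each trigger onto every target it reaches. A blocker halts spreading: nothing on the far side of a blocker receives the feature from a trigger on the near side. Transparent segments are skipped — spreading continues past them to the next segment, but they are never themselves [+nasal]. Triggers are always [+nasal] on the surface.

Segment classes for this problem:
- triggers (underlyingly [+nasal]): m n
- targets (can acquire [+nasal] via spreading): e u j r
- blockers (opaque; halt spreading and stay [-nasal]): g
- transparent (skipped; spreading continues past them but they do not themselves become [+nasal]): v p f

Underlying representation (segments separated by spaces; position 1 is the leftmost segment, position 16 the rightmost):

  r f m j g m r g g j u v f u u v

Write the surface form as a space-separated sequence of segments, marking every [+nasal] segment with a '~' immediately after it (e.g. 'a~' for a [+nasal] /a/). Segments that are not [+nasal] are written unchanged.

From /m/ at 3 rightward: 4 /j/ → [+nasal]; 5 /g/ blocks.
From /m/ at 6 rightward: 7 /r/ → [+nasal]; 8 /g/ blocks.
Targets with no active source: positions 1 10 11 14 15 stay [-nasal].
[+nasal] positions on the surface: 3 4 6 7.

r f m~ j~ g m~ r~ g g j u v f u u v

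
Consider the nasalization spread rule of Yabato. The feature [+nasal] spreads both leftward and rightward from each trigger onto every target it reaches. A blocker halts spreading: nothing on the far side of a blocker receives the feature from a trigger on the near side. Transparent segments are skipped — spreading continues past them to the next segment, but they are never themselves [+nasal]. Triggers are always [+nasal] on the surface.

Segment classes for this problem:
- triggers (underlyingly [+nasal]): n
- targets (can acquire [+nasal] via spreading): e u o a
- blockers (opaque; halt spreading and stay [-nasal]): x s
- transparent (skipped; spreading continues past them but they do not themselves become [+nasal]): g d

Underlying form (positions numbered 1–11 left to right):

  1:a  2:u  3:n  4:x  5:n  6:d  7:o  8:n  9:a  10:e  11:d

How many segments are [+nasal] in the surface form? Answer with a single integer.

8

From /n/ at 3 rightward: 4 /x/ blocks.
From /n/ at 3 leftward: 2 /u/ → [+nasal]; 1 /a/ → [+nasal]; word edge.
From /n/ at 5 rightward: 6 /d/ transparent; 7 /o/ → [+nasal]; 8 /n/ is itself a trigger — this domain ends here.
From /n/ at 5 leftward: 4 /x/ blocks.
From /n/ at 8 rightward: 9 /a/ → [+nasal]; 10 /e/ → [+nasal]; 11 /d/ transparent; word edge.
From /n/ at 8 leftward: 7 /o/ → [+nasal]; 6 /d/ transparent; 5 /n/ is itself a trigger — this domain ends here.
[+nasal] positions on the surface: 1 2 3 5 7 8 9 10.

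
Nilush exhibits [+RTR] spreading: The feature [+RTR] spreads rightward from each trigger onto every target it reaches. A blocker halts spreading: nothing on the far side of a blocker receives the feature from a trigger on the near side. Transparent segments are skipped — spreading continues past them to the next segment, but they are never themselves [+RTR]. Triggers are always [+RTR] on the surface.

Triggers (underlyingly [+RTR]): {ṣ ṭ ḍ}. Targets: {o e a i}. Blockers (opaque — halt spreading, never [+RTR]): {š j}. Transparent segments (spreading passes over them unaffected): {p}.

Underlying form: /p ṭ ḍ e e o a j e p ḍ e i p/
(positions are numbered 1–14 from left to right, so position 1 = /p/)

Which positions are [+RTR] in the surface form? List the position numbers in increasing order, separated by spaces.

2 3 4 5 6 7 11 12 13

From /ṭ/ at 2 rightward: 3 /ḍ/ is itself a trigger — this domain ends here.
From /ḍ/ at 3 rightward: 4 /e/ → [+RTR]; 5 /e/ → [+RTR]; 6 /o/ → [+RTR]; 7 /a/ → [+RTR]; 8 /j/ blocks.
From /ḍ/ at 11 rightward: 12 /e/ → [+RTR]; 13 /i/ → [+RTR]; 14 /p/ transparent; word edge.
Target with no active source: position 9 stays [-emphatic].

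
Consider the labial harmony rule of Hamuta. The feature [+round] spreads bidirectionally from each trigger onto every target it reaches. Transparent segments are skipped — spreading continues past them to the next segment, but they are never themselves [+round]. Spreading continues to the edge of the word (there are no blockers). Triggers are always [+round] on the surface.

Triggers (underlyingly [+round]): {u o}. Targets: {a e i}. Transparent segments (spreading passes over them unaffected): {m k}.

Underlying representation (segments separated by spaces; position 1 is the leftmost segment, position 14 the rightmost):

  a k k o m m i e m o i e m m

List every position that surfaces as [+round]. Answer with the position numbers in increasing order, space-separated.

From /o/ at 4 rightward: 5 /m/ transparent; 6 /m/ transparent; 7 /i/ → [+round]; 8 /e/ → [+round]; 9 /m/ transparent; 10 /o/ is itself a trigger — this domain ends here.
From /o/ at 4 leftward: 3 /k/ transparent; 2 /k/ transparent; 1 /a/ → [+round]; word edge.
From /o/ at 10 rightward: 11 /i/ → [+round]; 12 /e/ → [+round]; 13 /m/ transparent; 14 /m/ transparent; word edge.
From /o/ at 10 leftward: 9 /m/ transparent; 8 /e/ → [+round]; 7 /i/ → [+round]; 6 /m/ transparent; 5 /m/ transparent; 4 /o/ is itself a trigger — this domain ends here.

1 4 7 8 10 11 12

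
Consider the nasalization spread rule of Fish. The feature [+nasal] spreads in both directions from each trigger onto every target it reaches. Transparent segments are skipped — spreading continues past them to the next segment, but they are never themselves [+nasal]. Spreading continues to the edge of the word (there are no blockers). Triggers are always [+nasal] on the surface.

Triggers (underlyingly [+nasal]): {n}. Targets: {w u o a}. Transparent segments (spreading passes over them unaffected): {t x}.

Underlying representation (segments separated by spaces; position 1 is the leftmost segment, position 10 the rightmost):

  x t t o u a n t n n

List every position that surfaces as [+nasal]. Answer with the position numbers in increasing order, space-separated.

4 5 6 7 9 10

From /n/ at 7 rightward: 8 /t/ transparent; 9 /n/ is itself a trigger — this domain ends here.
From /n/ at 7 leftward: 6 /a/ → [+nasal]; 5 /u/ → [+nasal]; 4 /o/ → [+nasal]; 3 /t/ transparent; 2 /t/ transparent; 1 /x/ transparent; word edge.
From /n/ at 9 rightward: 10 /n/ is itself a trigger — this domain ends here.
From /n/ at 9 leftward: 8 /t/ transparent; 7 /n/ is itself a trigger — this domain ends here.
From /n/ at 10 rightward: word edge.
From /n/ at 10 leftward: 9 /n/ is itself a trigger — this domain ends here.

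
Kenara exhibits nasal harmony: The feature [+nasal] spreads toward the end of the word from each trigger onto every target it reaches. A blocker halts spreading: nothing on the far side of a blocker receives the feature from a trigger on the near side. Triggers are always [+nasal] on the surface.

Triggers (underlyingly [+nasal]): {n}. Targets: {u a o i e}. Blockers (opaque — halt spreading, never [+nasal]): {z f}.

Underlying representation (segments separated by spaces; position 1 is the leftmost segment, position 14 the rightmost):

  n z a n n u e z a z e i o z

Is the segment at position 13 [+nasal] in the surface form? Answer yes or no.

no

From /n/ at 1 rightward: 2 /z/ blocks.
From /n/ at 4 rightward: 5 /n/ is itself a trigger — this domain ends here.
From /n/ at 5 rightward: 6 /u/ → [+nasal]; 7 /e/ → [+nasal]; 8 /z/ blocks.
Targets with no active source: positions 3 9 11 12 13 stay [-nasal].
[+nasal] positions on the surface: 1 4 5 6 7.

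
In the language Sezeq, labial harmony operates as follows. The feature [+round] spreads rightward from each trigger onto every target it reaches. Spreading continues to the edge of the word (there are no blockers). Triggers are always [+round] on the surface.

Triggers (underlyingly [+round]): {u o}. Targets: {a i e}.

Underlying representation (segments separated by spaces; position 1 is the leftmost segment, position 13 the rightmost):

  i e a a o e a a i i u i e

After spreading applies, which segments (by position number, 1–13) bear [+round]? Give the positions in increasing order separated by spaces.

From /o/ at 5 rightward: 6 /e/ → [+round]; 7 /a/ → [+round]; 8 /a/ → [+round]; 9 /i/ → [+round]; 10 /i/ → [+round]; 11 /u/ is itself a trigger — this domain ends here.
From /u/ at 11 rightward: 12 /i/ → [+round]; 13 /e/ → [+round]; word edge.
Targets with no active source: positions 1 2 3 4 stay [-round].

5 6 7 8 9 10 11 12 13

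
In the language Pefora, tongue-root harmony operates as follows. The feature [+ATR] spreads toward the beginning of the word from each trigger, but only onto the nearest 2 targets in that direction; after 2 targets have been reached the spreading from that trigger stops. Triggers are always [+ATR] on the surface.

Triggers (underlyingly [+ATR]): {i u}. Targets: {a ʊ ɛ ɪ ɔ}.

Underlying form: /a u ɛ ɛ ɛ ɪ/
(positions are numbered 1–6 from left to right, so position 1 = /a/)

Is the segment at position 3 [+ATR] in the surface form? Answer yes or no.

no

From /u/ at 2 leftward: 1 /a/ → [+ATR]; word edge.
Targets with no active source: positions 3 4 5 6 stay [-ATR].
[+ATR] positions on the surface: 1 2.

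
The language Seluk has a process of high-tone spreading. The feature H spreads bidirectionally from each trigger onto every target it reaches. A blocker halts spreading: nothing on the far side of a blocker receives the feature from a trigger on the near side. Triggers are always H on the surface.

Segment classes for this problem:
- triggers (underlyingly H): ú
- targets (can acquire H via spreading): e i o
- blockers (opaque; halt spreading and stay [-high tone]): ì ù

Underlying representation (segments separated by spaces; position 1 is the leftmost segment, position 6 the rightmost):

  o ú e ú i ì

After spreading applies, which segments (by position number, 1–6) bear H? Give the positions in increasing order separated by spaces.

1 2 3 4 5

From /ú/ at 2 rightward: 3 /e/ → H; 4 /ú/ is itself a trigger — this domain ends here.
From /ú/ at 2 leftward: 1 /o/ → H; word edge.
From /ú/ at 4 rightward: 5 /i/ → H; 6 /ì/ blocks.
From /ú/ at 4 leftward: 3 /e/ → H; 2 /ú/ is itself a trigger — this domain ends here.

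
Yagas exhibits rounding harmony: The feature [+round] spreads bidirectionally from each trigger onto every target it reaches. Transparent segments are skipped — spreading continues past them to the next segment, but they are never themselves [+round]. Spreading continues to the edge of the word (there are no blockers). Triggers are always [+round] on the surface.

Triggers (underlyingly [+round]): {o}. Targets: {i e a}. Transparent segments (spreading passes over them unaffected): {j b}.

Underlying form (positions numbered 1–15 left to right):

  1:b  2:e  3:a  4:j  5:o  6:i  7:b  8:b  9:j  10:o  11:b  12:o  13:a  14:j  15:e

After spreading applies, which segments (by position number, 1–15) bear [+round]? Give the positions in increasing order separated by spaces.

From /o/ at 5 rightward: 6 /i/ → [+round]; 7 /b/ transparent; 8 /b/ transparent; 9 /j/ transparent; 10 /o/ is itself a trigger — this domain ends here.
From /o/ at 5 leftward: 4 /j/ transparent; 3 /a/ → [+round]; 2 /e/ → [+round]; 1 /b/ transparent; word edge.
From /o/ at 10 rightward: 11 /b/ transparent; 12 /o/ is itself a trigger — this domain ends here.
From /o/ at 10 leftward: 9 /j/ transparent; 8 /b/ transparent; 7 /b/ transparent; 6 /i/ → [+round]; 5 /o/ is itself a trigger — this domain ends here.
From /o/ at 12 rightward: 13 /a/ → [+round]; 14 /j/ transparent; 15 /e/ → [+round]; word edge.
From /o/ at 12 leftward: 11 /b/ transparent; 10 /o/ is itself a trigger — this domain ends here.

2 3 5 6 10 12 13 15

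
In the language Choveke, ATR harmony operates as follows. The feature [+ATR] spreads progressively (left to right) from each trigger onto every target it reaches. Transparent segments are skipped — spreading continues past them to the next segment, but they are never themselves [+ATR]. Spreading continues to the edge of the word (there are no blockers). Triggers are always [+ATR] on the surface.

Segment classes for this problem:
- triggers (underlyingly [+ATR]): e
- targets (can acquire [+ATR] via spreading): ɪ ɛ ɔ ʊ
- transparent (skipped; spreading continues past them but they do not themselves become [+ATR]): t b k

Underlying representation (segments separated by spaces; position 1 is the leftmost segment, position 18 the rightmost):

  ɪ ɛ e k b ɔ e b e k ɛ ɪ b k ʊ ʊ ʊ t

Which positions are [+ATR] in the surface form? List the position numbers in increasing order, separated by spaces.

3 6 7 9 11 12 15 16 17

From /e/ at 3 rightward: 4 /k/ transparent; 5 /b/ transparent; 6 /ɔ/ → [+ATR]; 7 /e/ is itself a trigger — this domain ends here.
From /e/ at 7 rightward: 8 /b/ transparent; 9 /e/ is itself a trigger — this domain ends here.
From /e/ at 9 rightward: 10 /k/ transparent; 11 /ɛ/ → [+ATR]; 12 /ɪ/ → [+ATR]; 13 /b/ transparent; 14 /k/ transparent; 15 /ʊ/ → [+ATR]; 16 /ʊ/ → [+ATR]; 17 /ʊ/ → [+ATR]; 18 /t/ transparent; word edge.
Targets with no active source: positions 1 2 stay [-ATR].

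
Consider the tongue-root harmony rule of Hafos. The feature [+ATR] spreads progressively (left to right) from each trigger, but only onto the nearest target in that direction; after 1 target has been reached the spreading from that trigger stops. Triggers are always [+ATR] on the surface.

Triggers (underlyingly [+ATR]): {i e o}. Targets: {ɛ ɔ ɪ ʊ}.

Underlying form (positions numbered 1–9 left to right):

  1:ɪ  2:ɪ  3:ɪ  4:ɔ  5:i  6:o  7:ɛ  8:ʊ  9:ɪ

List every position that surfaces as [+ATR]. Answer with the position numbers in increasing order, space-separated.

5 6 7

From /i/ at 5 rightward: 6 /o/ is itself a trigger — this domain ends here.
From /o/ at 6 rightward: 7 /ɛ/ → [+ATR]; bound reached.
Targets with no active source: positions 1 2 3 4 8 9 stay [-ATR].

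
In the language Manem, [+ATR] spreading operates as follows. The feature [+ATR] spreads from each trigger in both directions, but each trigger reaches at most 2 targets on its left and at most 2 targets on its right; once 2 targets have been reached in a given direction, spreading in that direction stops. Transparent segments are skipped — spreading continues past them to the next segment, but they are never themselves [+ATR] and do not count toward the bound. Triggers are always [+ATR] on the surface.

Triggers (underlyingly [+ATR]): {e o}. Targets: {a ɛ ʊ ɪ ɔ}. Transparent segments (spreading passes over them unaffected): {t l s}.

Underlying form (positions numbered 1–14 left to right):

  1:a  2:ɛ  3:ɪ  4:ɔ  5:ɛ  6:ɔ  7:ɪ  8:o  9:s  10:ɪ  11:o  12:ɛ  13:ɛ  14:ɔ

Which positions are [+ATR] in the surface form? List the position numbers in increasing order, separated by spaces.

From /o/ at 8 rightward: 9 /s/ transparent; 10 /ɪ/ → [+ATR]; 11 /o/ is itself a trigger — this domain ends here.
From /o/ at 8 leftward: 7 /ɪ/ → [+ATR]; 6 /ɔ/ → [+ATR]; bound reached.
From /o/ at 11 rightward: 12 /ɛ/ → [+ATR]; 13 /ɛ/ → [+ATR]; bound reached.
From /o/ at 11 leftward: 10 /ɪ/ → [+ATR]; 9 /s/ transparent; 8 /o/ is itself a trigger — this domain ends here.
Targets with no active source: positions 1 2 3 4 5 14 stay [-ATR].

6 7 8 10 11 12 13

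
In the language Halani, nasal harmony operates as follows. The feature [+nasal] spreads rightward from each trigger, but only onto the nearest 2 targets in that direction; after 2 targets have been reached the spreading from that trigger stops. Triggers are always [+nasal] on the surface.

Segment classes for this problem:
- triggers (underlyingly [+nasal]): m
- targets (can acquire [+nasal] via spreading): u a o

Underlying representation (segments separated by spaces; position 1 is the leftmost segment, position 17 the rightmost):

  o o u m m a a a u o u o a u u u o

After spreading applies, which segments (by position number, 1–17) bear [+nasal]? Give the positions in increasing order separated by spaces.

4 5 6 7

From /m/ at 4 rightward: 5 /m/ is itself a trigger — this domain ends here.
From /m/ at 5 rightward: 6 /a/ → [+nasal]; 7 /a/ → [+nasal]; bound reached.
Targets with no active source: positions 1 2 3 8 9 10 11 12 13 14 15 16 17 stay [-nasal].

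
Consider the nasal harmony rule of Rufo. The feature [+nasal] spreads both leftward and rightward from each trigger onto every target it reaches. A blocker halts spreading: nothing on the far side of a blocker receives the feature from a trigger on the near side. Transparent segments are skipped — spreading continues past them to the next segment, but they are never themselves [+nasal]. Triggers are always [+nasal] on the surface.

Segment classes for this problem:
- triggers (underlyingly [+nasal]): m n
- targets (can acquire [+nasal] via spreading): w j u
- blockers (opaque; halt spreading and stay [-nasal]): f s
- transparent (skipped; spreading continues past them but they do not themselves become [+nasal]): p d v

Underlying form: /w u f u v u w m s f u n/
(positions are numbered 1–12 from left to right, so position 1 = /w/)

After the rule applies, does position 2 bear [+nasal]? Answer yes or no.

From /m/ at 8 rightward: 9 /s/ blocks.
From /m/ at 8 leftward: 7 /w/ → [+nasal]; 6 /u/ → [+nasal]; 5 /v/ transparent; 4 /u/ → [+nasal]; 3 /f/ blocks.
From /n/ at 12 rightward: word edge.
From /n/ at 12 leftward: 11 /u/ → [+nasal]; 10 /f/ blocks.
Targets with no active source: positions 1 2 stay [-nasal].
[+nasal] positions on the surface: 4 6 7 8 11 12.

no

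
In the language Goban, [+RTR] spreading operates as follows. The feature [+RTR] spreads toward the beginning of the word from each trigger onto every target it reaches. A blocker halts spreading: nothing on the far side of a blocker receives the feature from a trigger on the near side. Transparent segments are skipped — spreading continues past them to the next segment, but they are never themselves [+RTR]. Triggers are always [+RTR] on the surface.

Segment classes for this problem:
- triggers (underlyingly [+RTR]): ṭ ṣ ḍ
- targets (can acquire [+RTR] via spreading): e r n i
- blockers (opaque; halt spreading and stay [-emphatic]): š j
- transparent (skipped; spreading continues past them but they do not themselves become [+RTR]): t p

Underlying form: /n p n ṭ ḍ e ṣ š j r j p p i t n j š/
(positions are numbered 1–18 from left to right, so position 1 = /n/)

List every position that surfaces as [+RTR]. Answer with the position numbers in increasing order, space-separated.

From /ṭ/ at 4 leftward: 3 /n/ → [+RTR]; 2 /p/ transparent; 1 /n/ → [+RTR]; word edge.
From /ḍ/ at 5 leftward: 4 /ṭ/ is itself a trigger — this domain ends here.
From /ṣ/ at 7 leftward: 6 /e/ → [+RTR]; 5 /ḍ/ is itself a trigger — this domain ends here.
Targets with no active source: positions 10 14 16 stay [-emphatic].

1 3 4 5 6 7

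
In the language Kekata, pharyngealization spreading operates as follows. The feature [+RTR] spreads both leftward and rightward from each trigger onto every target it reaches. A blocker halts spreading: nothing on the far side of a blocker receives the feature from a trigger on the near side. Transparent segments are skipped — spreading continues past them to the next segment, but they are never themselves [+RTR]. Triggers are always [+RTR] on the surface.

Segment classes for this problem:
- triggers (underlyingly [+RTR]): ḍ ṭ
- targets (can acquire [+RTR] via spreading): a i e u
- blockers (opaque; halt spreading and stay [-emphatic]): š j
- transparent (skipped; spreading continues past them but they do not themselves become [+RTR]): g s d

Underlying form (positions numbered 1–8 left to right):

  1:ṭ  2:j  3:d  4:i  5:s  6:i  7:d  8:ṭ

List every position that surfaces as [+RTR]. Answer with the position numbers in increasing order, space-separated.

1 4 6 8

From /ṭ/ at 1 rightward: 2 /j/ blocks.
From /ṭ/ at 1 leftward: word edge.
From /ṭ/ at 8 rightward: word edge.
From /ṭ/ at 8 leftward: 7 /d/ transparent; 6 /i/ → [+RTR]; 5 /s/ transparent; 4 /i/ → [+RTR]; 3 /d/ transparent; 2 /j/ blocks.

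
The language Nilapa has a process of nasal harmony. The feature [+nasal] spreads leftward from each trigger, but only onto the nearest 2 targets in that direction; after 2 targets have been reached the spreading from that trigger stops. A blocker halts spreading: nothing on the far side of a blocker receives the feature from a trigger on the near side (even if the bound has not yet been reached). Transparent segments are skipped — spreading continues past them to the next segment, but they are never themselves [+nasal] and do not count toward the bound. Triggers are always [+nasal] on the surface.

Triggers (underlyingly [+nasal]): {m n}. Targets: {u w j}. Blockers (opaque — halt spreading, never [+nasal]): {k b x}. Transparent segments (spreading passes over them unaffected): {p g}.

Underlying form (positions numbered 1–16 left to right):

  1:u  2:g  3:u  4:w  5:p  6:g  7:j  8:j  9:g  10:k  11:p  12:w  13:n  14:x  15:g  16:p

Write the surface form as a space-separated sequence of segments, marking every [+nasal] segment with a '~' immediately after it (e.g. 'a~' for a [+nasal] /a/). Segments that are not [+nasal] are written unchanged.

From /n/ at 13 leftward: 12 /w/ → [+nasal]; 11 /p/ transparent; 10 /k/ blocks.
Targets with no active source: positions 1 3 4 7 8 stay [-nasal].
[+nasal] positions on the surface: 12 13.

u g u w p g j j g k p w~ n~ x g p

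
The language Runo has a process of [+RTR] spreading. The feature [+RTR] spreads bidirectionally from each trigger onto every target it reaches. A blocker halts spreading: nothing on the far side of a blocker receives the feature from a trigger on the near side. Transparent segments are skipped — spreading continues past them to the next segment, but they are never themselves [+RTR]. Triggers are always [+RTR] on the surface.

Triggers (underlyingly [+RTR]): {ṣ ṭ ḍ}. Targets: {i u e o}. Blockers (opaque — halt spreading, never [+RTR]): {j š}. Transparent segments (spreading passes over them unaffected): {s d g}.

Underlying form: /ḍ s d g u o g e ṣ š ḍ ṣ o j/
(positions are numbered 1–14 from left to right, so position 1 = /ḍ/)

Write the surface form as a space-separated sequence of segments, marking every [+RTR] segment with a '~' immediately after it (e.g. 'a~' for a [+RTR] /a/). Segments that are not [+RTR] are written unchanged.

ḍ~ s d g u~ o~ g e~ ṣ~ š ḍ~ ṣ~ o~ j

From /ḍ/ at 1 rightward: 2 /s/ transparent; 3 /d/ transparent; 4 /g/ transparent; 5 /u/ → [+RTR]; 6 /o/ → [+RTR]; 7 /g/ transparent; 8 /e/ → [+RTR]; 9 /ṣ/ is itself a trigger — this domain ends here.
From /ḍ/ at 1 leftward: word edge.
From /ṣ/ at 9 rightward: 10 /š/ blocks.
From /ṣ/ at 9 leftward: 8 /e/ → [+RTR]; 7 /g/ transparent; 6 /o/ → [+RTR]; 5 /u/ → [+RTR]; 4 /g/ transparent; 3 /d/ transparent; 2 /s/ transparent; 1 /ḍ/ is itself a trigger — this domain ends here.
From /ḍ/ at 11 rightward: 12 /ṣ/ is itself a trigger — this domain ends here.
From /ḍ/ at 11 leftward: 10 /š/ blocks.
From /ṣ/ at 12 rightward: 13 /o/ → [+RTR]; 14 /j/ blocks.
From /ṣ/ at 12 leftward: 11 /ḍ/ is itself a trigger — this domain ends here.
[+RTR] positions on the surface: 1 5 6 8 9 11 12 13.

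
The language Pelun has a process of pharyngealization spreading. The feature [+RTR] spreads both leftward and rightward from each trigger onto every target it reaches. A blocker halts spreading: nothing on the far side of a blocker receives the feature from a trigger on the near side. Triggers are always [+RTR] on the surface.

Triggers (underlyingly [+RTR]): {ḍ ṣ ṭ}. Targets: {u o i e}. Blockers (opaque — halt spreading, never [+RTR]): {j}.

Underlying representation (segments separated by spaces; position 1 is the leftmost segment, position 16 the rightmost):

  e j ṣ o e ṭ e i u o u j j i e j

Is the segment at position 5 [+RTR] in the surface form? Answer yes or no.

yes

From /ṣ/ at 3 rightward: 4 /o/ → [+RTR]; 5 /e/ → [+RTR]; 6 /ṭ/ is itself a trigger — this domain ends here.
From /ṣ/ at 3 leftward: 2 /j/ blocks.
From /ṭ/ at 6 rightward: 7 /e/ → [+RTR]; 8 /i/ → [+RTR]; 9 /u/ → [+RTR]; 10 /o/ → [+RTR]; 11 /u/ → [+RTR]; 12 /j/ blocks.
From /ṭ/ at 6 leftward: 5 /e/ → [+RTR]; 4 /o/ → [+RTR]; 3 /ṣ/ is itself a trigger — this domain ends here.
Targets with no active source: positions 1 14 15 stay [-emphatic].
[+RTR] positions on the surface: 3 4 5 6 7 8 9 10 11.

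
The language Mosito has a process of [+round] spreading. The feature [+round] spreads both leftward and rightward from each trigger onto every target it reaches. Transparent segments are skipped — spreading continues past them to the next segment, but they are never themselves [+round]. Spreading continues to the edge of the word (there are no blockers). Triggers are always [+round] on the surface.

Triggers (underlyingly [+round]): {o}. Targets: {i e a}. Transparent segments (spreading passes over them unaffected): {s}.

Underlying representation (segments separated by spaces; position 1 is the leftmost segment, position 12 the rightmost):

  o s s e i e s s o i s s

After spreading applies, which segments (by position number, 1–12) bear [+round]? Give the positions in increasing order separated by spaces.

1 4 5 6 9 10

From /o/ at 1 rightward: 2 /s/ transparent; 3 /s/ transparent; 4 /e/ → [+round]; 5 /i/ → [+round]; 6 /e/ → [+round]; 7 /s/ transparent; 8 /s/ transparent; 9 /o/ is itself a trigger — this domain ends here.
From /o/ at 1 leftward: word edge.
From /o/ at 9 rightward: 10 /i/ → [+round]; 11 /s/ transparent; 12 /s/ transparent; word edge.
From /o/ at 9 leftward: 8 /s/ transparent; 7 /s/ transparent; 6 /e/ → [+round]; 5 /i/ → [+round]; 4 /e/ → [+round]; 3 /s/ transparent; 2 /s/ transparent; 1 /o/ is itself a trigger — this domain ends here.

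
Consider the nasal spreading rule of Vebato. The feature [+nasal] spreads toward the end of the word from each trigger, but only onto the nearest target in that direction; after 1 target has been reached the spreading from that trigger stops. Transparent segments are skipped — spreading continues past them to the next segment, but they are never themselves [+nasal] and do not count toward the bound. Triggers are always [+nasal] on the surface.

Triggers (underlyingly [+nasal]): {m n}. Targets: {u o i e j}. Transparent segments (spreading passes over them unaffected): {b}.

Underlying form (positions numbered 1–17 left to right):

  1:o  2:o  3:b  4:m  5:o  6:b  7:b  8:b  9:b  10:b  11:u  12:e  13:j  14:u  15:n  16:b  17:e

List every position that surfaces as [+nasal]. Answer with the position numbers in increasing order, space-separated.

From /m/ at 4 rightward: 5 /o/ → [+nasal]; bound reached.
From /n/ at 15 rightward: 16 /b/ transparent; 17 /e/ → [+nasal]; bound reached.
Targets with no active source: positions 1 2 11 12 13 14 stay [-nasal].

4 5 15 17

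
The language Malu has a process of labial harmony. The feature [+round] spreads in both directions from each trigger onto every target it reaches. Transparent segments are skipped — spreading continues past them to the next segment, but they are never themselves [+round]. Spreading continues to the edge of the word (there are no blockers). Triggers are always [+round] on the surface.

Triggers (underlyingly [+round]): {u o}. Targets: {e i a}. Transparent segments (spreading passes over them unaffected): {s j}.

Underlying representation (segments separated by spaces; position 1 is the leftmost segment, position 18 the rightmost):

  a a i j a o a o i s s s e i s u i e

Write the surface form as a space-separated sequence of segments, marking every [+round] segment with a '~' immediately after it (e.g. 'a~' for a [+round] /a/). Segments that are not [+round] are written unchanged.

From /o/ at 6 rightward: 7 /a/ → [+round]; 8 /o/ is itself a trigger — this domain ends here.
From /o/ at 6 leftward: 5 /a/ → [+round]; 4 /j/ transparent; 3 /i/ → [+round]; 2 /a/ → [+round]; 1 /a/ → [+round]; word edge.
From /o/ at 8 rightward: 9 /i/ → [+round]; 10 /s/ transparent; 11 /s/ transparent; 12 /s/ transparent; 13 /e/ → [+round]; 14 /i/ → [+round]; 15 /s/ transparent; 16 /u/ is itself a trigger — this domain ends here.
From /o/ at 8 leftward: 7 /a/ → [+round]; 6 /o/ is itself a trigger — this domain ends here.
From /u/ at 16 rightward: 17 /i/ → [+round]; 18 /e/ → [+round]; word edge.
From /u/ at 16 leftward: 15 /s/ transparent; 14 /i/ → [+round]; 13 /e/ → [+round]; 12 /s/ transparent; 11 /s/ transparent; 10 /s/ transparent; 9 /i/ → [+round]; 8 /o/ is itself a trigger — this domain ends here.
[+round] positions on the surface: 1 2 3 5 6 7 8 9 13 14 16 17 18.

a~ a~ i~ j a~ o~ a~ o~ i~ s s s e~ i~ s u~ i~ e~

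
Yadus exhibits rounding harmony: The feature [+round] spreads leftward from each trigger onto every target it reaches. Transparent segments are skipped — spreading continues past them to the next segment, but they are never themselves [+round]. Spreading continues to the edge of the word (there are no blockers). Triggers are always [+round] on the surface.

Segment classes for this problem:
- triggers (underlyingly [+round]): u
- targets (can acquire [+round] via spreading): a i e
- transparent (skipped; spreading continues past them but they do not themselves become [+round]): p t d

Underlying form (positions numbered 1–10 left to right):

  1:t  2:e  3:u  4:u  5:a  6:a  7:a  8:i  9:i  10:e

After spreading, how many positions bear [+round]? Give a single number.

From /u/ at 3 leftward: 2 /e/ → [+round]; 1 /t/ transparent; word edge.
From /u/ at 4 leftward: 3 /u/ is itself a trigger — this domain ends here.
Targets with no active source: positions 5 6 7 8 9 10 stay [-round].
[+round] positions on the surface: 2 3 4.

3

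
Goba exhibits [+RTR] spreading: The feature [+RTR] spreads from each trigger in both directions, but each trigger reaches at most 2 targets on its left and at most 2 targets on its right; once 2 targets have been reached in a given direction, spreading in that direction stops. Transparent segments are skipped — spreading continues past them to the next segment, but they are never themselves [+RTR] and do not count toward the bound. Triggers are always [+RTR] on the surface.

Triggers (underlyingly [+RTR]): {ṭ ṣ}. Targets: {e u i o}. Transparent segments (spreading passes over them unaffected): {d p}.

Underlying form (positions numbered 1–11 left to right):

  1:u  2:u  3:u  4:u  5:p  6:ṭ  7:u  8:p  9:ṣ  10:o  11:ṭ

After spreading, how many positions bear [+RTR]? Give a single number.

7

From /ṭ/ at 6 rightward: 7 /u/ → [+RTR]; 8 /p/ transparent; 9 /ṣ/ is itself a trigger — this domain ends here.
From /ṭ/ at 6 leftward: 5 /p/ transparent; 4 /u/ → [+RTR]; 3 /u/ → [+RTR]; bound reached.
From /ṣ/ at 9 rightward: 10 /o/ → [+RTR]; 11 /ṭ/ is itself a trigger — this domain ends here.
From /ṣ/ at 9 leftward: 8 /p/ transparent; 7 /u/ → [+RTR]; 6 /ṭ/ is itself a trigger — this domain ends here.
From /ṭ/ at 11 rightward: word edge.
From /ṭ/ at 11 leftward: 10 /o/ → [+RTR]; 9 /ṣ/ is itself a trigger — this domain ends here.
Targets with no active source: positions 1 2 stay [-emphatic].
[+RTR] positions on the surface: 3 4 6 7 9 10 11.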